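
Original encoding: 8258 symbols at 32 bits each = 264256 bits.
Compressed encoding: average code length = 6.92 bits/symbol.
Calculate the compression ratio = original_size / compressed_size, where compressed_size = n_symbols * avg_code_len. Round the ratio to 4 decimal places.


original_size = n_symbols * orig_bits = 8258 * 32 = 264256 bits
compressed_size = n_symbols * avg_code_len = 8258 * 6.92 = 57145.36 bits
ratio = original_size / compressed_size = 264256 / 57145.36 = 4.6243

Compression ratio = 4.6243


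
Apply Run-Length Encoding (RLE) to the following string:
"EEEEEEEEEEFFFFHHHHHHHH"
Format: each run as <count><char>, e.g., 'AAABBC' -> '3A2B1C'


Scanning runs left to right:
  i=0: run of 'E' x 10 -> '10E'
  i=10: run of 'F' x 4 -> '4F'
  i=14: run of 'H' x 8 -> '8H'

RLE = 10E4F8H


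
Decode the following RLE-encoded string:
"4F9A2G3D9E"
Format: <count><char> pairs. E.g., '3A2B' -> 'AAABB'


Expanding each <count><char> pair:
  4F -> 'FFFF'
  9A -> 'AAAAAAAAA'
  2G -> 'GG'
  3D -> 'DDD'
  9E -> 'EEEEEEEEE'

Decoded = FFFFAAAAAAAAAGGDDDEEEEEEEEE


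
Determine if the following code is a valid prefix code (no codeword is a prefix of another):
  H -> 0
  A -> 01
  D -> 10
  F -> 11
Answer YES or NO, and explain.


Checking each pair (does one codeword prefix another?):
  H='0' vs A='01': prefix -- VIOLATION

NO -- this is NOT a valid prefix code. H (0) is a prefix of A (01).


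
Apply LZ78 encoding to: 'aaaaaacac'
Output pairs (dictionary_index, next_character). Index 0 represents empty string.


LZ78 encoding steps:
Dictionary: {0: ''}
Step 1: w='' (idx 0), next='a' -> output (0, 'a'), add 'a' as idx 1
Step 2: w='a' (idx 1), next='a' -> output (1, 'a'), add 'aa' as idx 2
Step 3: w='aa' (idx 2), next='a' -> output (2, 'a'), add 'aaa' as idx 3
Step 4: w='' (idx 0), next='c' -> output (0, 'c'), add 'c' as idx 4
Step 5: w='a' (idx 1), next='c' -> output (1, 'c'), add 'ac' as idx 5


Encoded: [(0, 'a'), (1, 'a'), (2, 'a'), (0, 'c'), (1, 'c')]


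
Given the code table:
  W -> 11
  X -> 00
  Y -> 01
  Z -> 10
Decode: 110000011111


Decoding:
11 -> W
00 -> X
00 -> X
01 -> Y
11 -> W
11 -> W


Result: WXXYWW


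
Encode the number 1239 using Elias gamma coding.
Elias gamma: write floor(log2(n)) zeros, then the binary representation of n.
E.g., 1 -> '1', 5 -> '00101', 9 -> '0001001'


num_bits = floor(log2(1239)) + 1 = 11
leading_zeros = num_bits - 1 = 10
binary(1239) = 10011010111

Elias gamma(1239) = '0000000000' + '10011010111' = 000000000010011010111 (21 bits)


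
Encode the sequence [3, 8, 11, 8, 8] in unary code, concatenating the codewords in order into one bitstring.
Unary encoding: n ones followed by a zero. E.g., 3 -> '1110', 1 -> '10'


Encode each number as n ones followed by a terminating 0:
  3 -> 1110 (4 bits)
  8 -> 111111110 (9 bits)
  11 -> 111111111110 (12 bits)
  8 -> 111111110 (9 bits)
  8 -> 111111110 (9 bits)
Total length = 4 + 9 + 12 + 9 + 9 = 43 bits.

Unary([3, 8, 11, 8, 8]) = 1110111111110111111111110111111110111111110 (43 bits)


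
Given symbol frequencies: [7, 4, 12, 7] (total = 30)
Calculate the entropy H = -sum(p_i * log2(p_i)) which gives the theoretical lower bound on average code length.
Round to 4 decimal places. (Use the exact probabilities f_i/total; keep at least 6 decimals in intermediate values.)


Per-symbol terms -p_i * log2(p_i) with p_i = f_i/30:
  p = 7/30 = 0.233333: log2(p) = -2.099536, -p*log2(p) = 0.489892
  p = 4/30 = 0.133333: log2(p) = -2.906891, -p*log2(p) = 0.387585
  p = 12/30 = 0.400000: log2(p) = -1.321928, -p*log2(p) = 0.528771
  p = 7/30 = 0.233333: log2(p) = -2.099536, -p*log2(p) = 0.489892
H = 0.489892 + 0.387585 + 0.528771 + 0.489892 = 1.896140

H = 1.8961 bits/symbol


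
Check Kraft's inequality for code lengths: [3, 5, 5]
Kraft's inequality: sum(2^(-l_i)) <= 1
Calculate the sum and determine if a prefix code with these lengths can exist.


Sum = 2^(-3) + 2^(-5) + 2^(-5)
    = 0.125 + 0.03125 + 0.03125
    = 6/32 = 0.1875
Since 0.1875 <= 1, Kraft's inequality IS satisfied.
A prefix code with these lengths CAN exist.

Kraft sum = 0.1875. Satisfied.


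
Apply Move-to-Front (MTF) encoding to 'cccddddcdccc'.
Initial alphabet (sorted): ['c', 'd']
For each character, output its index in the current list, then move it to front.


MTF encoding:
'c': index 0 in ['c', 'd'] -> ['c', 'd']
'c': index 0 in ['c', 'd'] -> ['c', 'd']
'c': index 0 in ['c', 'd'] -> ['c', 'd']
'd': index 1 in ['c', 'd'] -> ['d', 'c']
'd': index 0 in ['d', 'c'] -> ['d', 'c']
'd': index 0 in ['d', 'c'] -> ['d', 'c']
'd': index 0 in ['d', 'c'] -> ['d', 'c']
'c': index 1 in ['d', 'c'] -> ['c', 'd']
'd': index 1 in ['c', 'd'] -> ['d', 'c']
'c': index 1 in ['d', 'c'] -> ['c', 'd']
'c': index 0 in ['c', 'd'] -> ['c', 'd']
'c': index 0 in ['c', 'd'] -> ['c', 'd']


Output: [0, 0, 0, 1, 0, 0, 0, 1, 1, 1, 0, 0]


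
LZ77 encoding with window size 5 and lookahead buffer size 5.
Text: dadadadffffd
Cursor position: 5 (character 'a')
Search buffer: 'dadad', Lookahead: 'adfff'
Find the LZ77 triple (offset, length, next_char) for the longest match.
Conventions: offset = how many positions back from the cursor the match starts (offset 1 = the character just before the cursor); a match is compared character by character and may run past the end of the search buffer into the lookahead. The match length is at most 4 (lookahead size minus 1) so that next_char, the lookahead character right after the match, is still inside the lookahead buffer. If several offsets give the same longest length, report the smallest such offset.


Try each offset into the search buffer:
  offset=1 (pos 4, char 'd'): match length 0
  offset=2 (pos 3, char 'a'): match length 2
  offset=3 (pos 2, char 'd'): match length 0
  offset=4 (pos 1, char 'a'): match length 2
  offset=5 (pos 0, char 'd'): match length 0
Longest match has length 2, found at offsets 2, 4; take the smallest, offset 2.
next_char = character at position 5 + 2 = 7 -> 'f'

Best match: offset=2, length=2 (matching 'ad' starting at position 3)
LZ77 triple: (2, 2, 'f')


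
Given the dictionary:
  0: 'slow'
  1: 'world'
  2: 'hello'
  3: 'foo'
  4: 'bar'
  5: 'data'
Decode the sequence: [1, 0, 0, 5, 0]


Look up each index in the dictionary:
  1 -> 'world'
  0 -> 'slow'
  0 -> 'slow'
  5 -> 'data'
  0 -> 'slow'

Decoded: "world slow slow data slow"


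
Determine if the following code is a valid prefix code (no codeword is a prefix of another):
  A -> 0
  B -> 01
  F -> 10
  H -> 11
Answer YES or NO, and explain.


Checking each pair (does one codeword prefix another?):
  A='0' vs B='01': prefix -- VIOLATION

NO -- this is NOT a valid prefix code. A (0) is a prefix of B (01).


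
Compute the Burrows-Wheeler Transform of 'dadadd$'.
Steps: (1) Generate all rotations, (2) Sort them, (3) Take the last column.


Rotations (sorted):
  0: $dadadd -> last char: d
  1: adadd$d -> last char: d
  2: add$dad -> last char: d
  3: d$dadad -> last char: d
  4: dadadd$ -> last char: $
  5: dadd$da -> last char: a
  6: dd$dada -> last char: a


BWT = dddd$aa


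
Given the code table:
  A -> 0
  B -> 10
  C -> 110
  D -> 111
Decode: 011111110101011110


Decoding:
0 -> A
111 -> D
111 -> D
10 -> B
10 -> B
10 -> B
111 -> D
10 -> B


Result: ADDBBBDB


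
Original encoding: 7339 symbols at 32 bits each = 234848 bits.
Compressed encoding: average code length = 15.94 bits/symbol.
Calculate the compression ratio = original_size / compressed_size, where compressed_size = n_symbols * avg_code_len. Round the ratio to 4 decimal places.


original_size = n_symbols * orig_bits = 7339 * 32 = 234848 bits
compressed_size = n_symbols * avg_code_len = 7339 * 15.94 = 116983.66 bits
ratio = original_size / compressed_size = 234848 / 116983.66 = 2.0075

Compression ratio = 2.0075


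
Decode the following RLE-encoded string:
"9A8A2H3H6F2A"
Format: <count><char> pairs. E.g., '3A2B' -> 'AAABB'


Expanding each <count><char> pair:
  9A -> 'AAAAAAAAA'
  8A -> 'AAAAAAAA'
  2H -> 'HH'
  3H -> 'HHH'
  6F -> 'FFFFFF'
  2A -> 'AA'

Decoded = AAAAAAAAAAAAAAAAAHHHHHFFFFFFAA


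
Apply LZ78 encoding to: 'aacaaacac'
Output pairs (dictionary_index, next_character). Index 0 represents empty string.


LZ78 encoding steps:
Dictionary: {0: ''}
Step 1: w='' (idx 0), next='a' -> output (0, 'a'), add 'a' as idx 1
Step 2: w='a' (idx 1), next='c' -> output (1, 'c'), add 'ac' as idx 2
Step 3: w='a' (idx 1), next='a' -> output (1, 'a'), add 'aa' as idx 3
Step 4: w='ac' (idx 2), next='a' -> output (2, 'a'), add 'aca' as idx 4
Step 5: w='' (idx 0), next='c' -> output (0, 'c'), add 'c' as idx 5


Encoded: [(0, 'a'), (1, 'c'), (1, 'a'), (2, 'a'), (0, 'c')]


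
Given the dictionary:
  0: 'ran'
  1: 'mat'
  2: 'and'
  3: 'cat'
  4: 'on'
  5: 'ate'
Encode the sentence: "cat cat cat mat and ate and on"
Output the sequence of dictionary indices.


Look up each word in the dictionary:
  'cat' -> 3
  'cat' -> 3
  'cat' -> 3
  'mat' -> 1
  'and' -> 2
  'ate' -> 5
  'and' -> 2
  'on' -> 4

Encoded: [3, 3, 3, 1, 2, 5, 2, 4]


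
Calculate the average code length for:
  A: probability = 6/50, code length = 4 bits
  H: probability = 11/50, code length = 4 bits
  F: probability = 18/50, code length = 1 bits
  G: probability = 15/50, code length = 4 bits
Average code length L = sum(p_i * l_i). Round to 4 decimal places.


Weighted contributions p_i * l_i:
  A: (6/50) * 4 = 24/50
  H: (11/50) * 4 = 44/50
  F: (18/50) * 1 = 18/50
  G: (15/50) * 4 = 60/50
Sum = (24 + 44 + 18 + 60)/50 = 146/50

L = 146/50 = 2.9200 bits/symbol


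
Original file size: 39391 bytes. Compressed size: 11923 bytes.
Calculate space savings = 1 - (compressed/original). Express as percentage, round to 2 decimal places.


ratio = compressed/original = 11923/39391 = 0.302683
savings = 1 - ratio = 1 - 0.302683 = 0.697317
as a percentage: 0.697317 * 100 = 69.73%

Space savings = 1 - 11923/39391 = 69.73%


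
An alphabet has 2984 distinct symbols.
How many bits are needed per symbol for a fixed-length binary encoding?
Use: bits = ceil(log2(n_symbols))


log2(2984) = 11.543
Bracket: 2^11 = 2048 < 2984 <= 2^12 = 4096
So ceil(log2(2984)) = 12

bits = ceil(log2(2984)) = ceil(11.543) = 12 bits


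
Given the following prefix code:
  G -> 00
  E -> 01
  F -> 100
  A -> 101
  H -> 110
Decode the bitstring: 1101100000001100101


Decoding step by step:
Bits 110 -> H
Bits 110 -> H
Bits 00 -> G
Bits 00 -> G
Bits 00 -> G
Bits 110 -> H
Bits 01 -> E
Bits 01 -> E


Decoded message: HHGGGHEE


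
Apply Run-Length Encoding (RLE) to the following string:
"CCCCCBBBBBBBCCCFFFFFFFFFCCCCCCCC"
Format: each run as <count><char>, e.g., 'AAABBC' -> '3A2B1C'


Scanning runs left to right:
  i=0: run of 'C' x 5 -> '5C'
  i=5: run of 'B' x 7 -> '7B'
  i=12: run of 'C' x 3 -> '3C'
  i=15: run of 'F' x 9 -> '9F'
  i=24: run of 'C' x 8 -> '8C'

RLE = 5C7B3C9F8C


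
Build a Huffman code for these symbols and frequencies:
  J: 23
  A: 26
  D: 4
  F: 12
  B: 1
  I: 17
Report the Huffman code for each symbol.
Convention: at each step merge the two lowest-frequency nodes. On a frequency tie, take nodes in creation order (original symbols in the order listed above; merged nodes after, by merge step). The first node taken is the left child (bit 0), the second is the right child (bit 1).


Huffman tree construction:
Step 1: Merge B(1) + D(4) = 5
Step 2: Merge (B+D)(5) + F(12) = 17
Step 3: Merge I(17) + ((B+D)+F)(17) = 34
Step 4: Merge J(23) + A(26) = 49
Step 5: Merge (I+((B+D)+F))(34) + (J+A)(49) = 83
Read each symbol's code off the tree from the root (left child = 0, right child = 1).

Codes:
  J: 10 (length 2)
  A: 11 (length 2)
  D: 0101 (length 4)
  F: 011 (length 3)
  B: 0100 (length 4)
  I: 00 (length 2)
Average code length: 188/83 = 2.2651 bits/symbol


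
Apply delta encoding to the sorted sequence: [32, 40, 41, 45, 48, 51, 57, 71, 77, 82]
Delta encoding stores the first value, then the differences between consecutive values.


First value: 32
Deltas:
  40 - 32 = 8
  41 - 40 = 1
  45 - 41 = 4
  48 - 45 = 3
  51 - 48 = 3
  57 - 51 = 6
  71 - 57 = 14
  77 - 71 = 6
  82 - 77 = 5


Delta encoded: [32, 8, 1, 4, 3, 3, 6, 14, 6, 5]


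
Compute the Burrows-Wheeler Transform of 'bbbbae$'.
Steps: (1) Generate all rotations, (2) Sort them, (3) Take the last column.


Rotations (sorted):
  0: $bbbbae -> last char: e
  1: ae$bbbb -> last char: b
  2: bae$bbb -> last char: b
  3: bbae$bb -> last char: b
  4: bbbae$b -> last char: b
  5: bbbbae$ -> last char: $
  6: e$bbbba -> last char: a


BWT = ebbbb$a


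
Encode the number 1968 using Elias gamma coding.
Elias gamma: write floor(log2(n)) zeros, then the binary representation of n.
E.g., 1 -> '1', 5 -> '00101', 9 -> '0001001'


num_bits = floor(log2(1968)) + 1 = 11
leading_zeros = num_bits - 1 = 10
binary(1968) = 11110110000

Elias gamma(1968) = '0000000000' + '11110110000' = 000000000011110110000 (21 bits)


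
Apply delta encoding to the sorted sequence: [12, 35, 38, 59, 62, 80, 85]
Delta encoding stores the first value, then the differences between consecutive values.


First value: 12
Deltas:
  35 - 12 = 23
  38 - 35 = 3
  59 - 38 = 21
  62 - 59 = 3
  80 - 62 = 18
  85 - 80 = 5


Delta encoded: [12, 23, 3, 21, 3, 18, 5]


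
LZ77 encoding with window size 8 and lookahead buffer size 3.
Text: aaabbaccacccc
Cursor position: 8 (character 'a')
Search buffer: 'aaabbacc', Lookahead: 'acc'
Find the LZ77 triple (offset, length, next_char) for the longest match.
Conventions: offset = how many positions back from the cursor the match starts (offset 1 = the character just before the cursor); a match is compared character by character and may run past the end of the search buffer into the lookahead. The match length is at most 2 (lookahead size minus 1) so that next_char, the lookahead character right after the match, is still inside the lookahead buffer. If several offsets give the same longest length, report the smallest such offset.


Try each offset into the search buffer:
  offset=1 (pos 7, char 'c'): match length 0
  offset=2 (pos 6, char 'c'): match length 0
  offset=3 (pos 5, char 'a'): match length 2
  offset=4 (pos 4, char 'b'): match length 0
  offset=5 (pos 3, char 'b'): match length 0
  offset=6 (pos 2, char 'a'): match length 1
  offset=7 (pos 1, char 'a'): match length 1
  offset=8 (pos 0, char 'a'): match length 1
Longest match has length 2 at offset 3.
next_char = character at position 8 + 2 = 10 -> 'c'

Best match: offset=3, length=2 (matching 'ac' starting at position 5)
LZ77 triple: (3, 2, 'c')


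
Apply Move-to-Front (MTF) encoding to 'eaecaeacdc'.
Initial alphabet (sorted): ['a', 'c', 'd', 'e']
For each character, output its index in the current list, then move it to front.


MTF encoding:
'e': index 3 in ['a', 'c', 'd', 'e'] -> ['e', 'a', 'c', 'd']
'a': index 1 in ['e', 'a', 'c', 'd'] -> ['a', 'e', 'c', 'd']
'e': index 1 in ['a', 'e', 'c', 'd'] -> ['e', 'a', 'c', 'd']
'c': index 2 in ['e', 'a', 'c', 'd'] -> ['c', 'e', 'a', 'd']
'a': index 2 in ['c', 'e', 'a', 'd'] -> ['a', 'c', 'e', 'd']
'e': index 2 in ['a', 'c', 'e', 'd'] -> ['e', 'a', 'c', 'd']
'a': index 1 in ['e', 'a', 'c', 'd'] -> ['a', 'e', 'c', 'd']
'c': index 2 in ['a', 'e', 'c', 'd'] -> ['c', 'a', 'e', 'd']
'd': index 3 in ['c', 'a', 'e', 'd'] -> ['d', 'c', 'a', 'e']
'c': index 1 in ['d', 'c', 'a', 'e'] -> ['c', 'd', 'a', 'e']


Output: [3, 1, 1, 2, 2, 2, 1, 2, 3, 1]


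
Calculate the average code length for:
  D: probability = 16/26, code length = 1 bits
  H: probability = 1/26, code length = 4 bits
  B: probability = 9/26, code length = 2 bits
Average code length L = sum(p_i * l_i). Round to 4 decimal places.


Weighted contributions p_i * l_i:
  D: (16/26) * 1 = 16/26
  H: (1/26) * 4 = 4/26
  B: (9/26) * 2 = 18/26
Sum = (16 + 4 + 18)/26 = 38/26

L = 38/26 = 1.4615 bits/symbol


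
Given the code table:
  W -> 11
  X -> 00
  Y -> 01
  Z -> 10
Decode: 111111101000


Decoding:
11 -> W
11 -> W
11 -> W
10 -> Z
10 -> Z
00 -> X


Result: WWWZZX


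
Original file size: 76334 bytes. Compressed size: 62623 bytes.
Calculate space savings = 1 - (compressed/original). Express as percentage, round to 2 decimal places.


ratio = compressed/original = 62623/76334 = 0.820381
savings = 1 - ratio = 1 - 0.820381 = 0.179619
as a percentage: 0.179619 * 100 = 17.96%

Space savings = 1 - 62623/76334 = 17.96%


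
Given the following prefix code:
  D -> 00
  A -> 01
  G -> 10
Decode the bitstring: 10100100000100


Decoding step by step:
Bits 10 -> G
Bits 10 -> G
Bits 01 -> A
Bits 00 -> D
Bits 00 -> D
Bits 01 -> A
Bits 00 -> D


Decoded message: GGADDAD


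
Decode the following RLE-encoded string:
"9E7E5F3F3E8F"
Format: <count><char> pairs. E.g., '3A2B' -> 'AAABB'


Expanding each <count><char> pair:
  9E -> 'EEEEEEEEE'
  7E -> 'EEEEEEE'
  5F -> 'FFFFF'
  3F -> 'FFF'
  3E -> 'EEE'
  8F -> 'FFFFFFFF'

Decoded = EEEEEEEEEEEEEEEEFFFFFFFFEEEFFFFFFFF


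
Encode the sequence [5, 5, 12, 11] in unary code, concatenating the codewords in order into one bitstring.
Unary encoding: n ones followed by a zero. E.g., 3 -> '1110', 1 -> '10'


Encode each number as n ones followed by a terminating 0:
  5 -> 111110 (6 bits)
  5 -> 111110 (6 bits)
  12 -> 1111111111110 (13 bits)
  11 -> 111111111110 (12 bits)
Total length = 6 + 6 + 13 + 12 = 37 bits.

Unary([5, 5, 12, 11]) = 1111101111101111111111110111111111110 (37 bits)


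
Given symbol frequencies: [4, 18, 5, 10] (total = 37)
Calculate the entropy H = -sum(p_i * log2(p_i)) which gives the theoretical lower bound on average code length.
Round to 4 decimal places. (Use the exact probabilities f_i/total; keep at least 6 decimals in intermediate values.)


Per-symbol terms -p_i * log2(p_i) with p_i = f_i/37:
  p = 4/37 = 0.108108: log2(p) = -3.209453, -p*log2(p) = 0.346968
  p = 18/37 = 0.486486: log2(p) = -1.039528, -p*log2(p) = 0.505717
  p = 5/37 = 0.135135: log2(p) = -2.887525, -p*log2(p) = 0.390206
  p = 10/37 = 0.270270: log2(p) = -1.887525, -p*log2(p) = 0.510142
H = 0.346968 + 0.505717 + 0.390206 + 0.510142 = 1.753033

H = 1.753 bits/symbol


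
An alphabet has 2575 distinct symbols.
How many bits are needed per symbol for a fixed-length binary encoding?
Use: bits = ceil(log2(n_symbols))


log2(2575) = 11.3304
Bracket: 2^11 = 2048 < 2575 <= 2^12 = 4096
So ceil(log2(2575)) = 12

bits = ceil(log2(2575)) = ceil(11.3304) = 12 bits


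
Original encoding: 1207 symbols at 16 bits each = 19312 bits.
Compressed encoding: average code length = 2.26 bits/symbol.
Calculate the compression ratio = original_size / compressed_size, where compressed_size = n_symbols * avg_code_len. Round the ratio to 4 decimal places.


original_size = n_symbols * orig_bits = 1207 * 16 = 19312 bits
compressed_size = n_symbols * avg_code_len = 1207 * 2.26 = 2727.82 bits
ratio = original_size / compressed_size = 19312 / 2727.82 = 7.0796

Compression ratio = 7.0796


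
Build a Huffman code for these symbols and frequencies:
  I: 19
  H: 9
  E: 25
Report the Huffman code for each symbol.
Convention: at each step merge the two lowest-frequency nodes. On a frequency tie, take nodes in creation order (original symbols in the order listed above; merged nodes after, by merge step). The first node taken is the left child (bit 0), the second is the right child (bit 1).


Huffman tree construction:
Step 1: Merge H(9) + I(19) = 28
Step 2: Merge E(25) + (H+I)(28) = 53
Read each symbol's code off the tree from the root (left child = 0, right child = 1).

Codes:
  I: 11 (length 2)
  H: 10 (length 2)
  E: 0 (length 1)
Average code length: 81/53 = 1.5283 bits/symbol


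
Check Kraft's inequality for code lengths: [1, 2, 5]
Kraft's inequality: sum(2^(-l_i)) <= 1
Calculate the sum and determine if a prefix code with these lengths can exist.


Sum = 2^(-1) + 2^(-2) + 2^(-5)
    = 0.5 + 0.25 + 0.03125
    = 25/32 = 0.78125
Since 0.78125 <= 1, Kraft's inequality IS satisfied.
A prefix code with these lengths CAN exist.

Kraft sum = 0.78125. Satisfied.


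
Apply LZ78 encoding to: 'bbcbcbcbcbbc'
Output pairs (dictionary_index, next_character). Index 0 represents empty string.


LZ78 encoding steps:
Dictionary: {0: ''}
Step 1: w='' (idx 0), next='b' -> output (0, 'b'), add 'b' as idx 1
Step 2: w='b' (idx 1), next='c' -> output (1, 'c'), add 'bc' as idx 2
Step 3: w='bc' (idx 2), next='b' -> output (2, 'b'), add 'bcb' as idx 3
Step 4: w='' (idx 0), next='c' -> output (0, 'c'), add 'c' as idx 4
Step 5: w='bcb' (idx 3), next='b' -> output (3, 'b'), add 'bcbb' as idx 5
Step 6: w='c' (idx 4), end of input -> output (4, '')


Encoded: [(0, 'b'), (1, 'c'), (2, 'b'), (0, 'c'), (3, 'b'), (4, '')]


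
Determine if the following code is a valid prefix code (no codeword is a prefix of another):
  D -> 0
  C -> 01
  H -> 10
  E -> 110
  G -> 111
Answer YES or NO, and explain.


Checking each pair (does one codeword prefix another?):
  D='0' vs C='01': prefix -- VIOLATION

NO -- this is NOT a valid prefix code. D (0) is a prefix of C (01).


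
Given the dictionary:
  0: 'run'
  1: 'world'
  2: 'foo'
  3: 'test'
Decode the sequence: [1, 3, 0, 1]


Look up each index in the dictionary:
  1 -> 'world'
  3 -> 'test'
  0 -> 'run'
  1 -> 'world'

Decoded: "world test run world"


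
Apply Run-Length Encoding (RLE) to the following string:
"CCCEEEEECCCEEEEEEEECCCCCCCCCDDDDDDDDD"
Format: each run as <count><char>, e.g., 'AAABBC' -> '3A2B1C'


Scanning runs left to right:
  i=0: run of 'C' x 3 -> '3C'
  i=3: run of 'E' x 5 -> '5E'
  i=8: run of 'C' x 3 -> '3C'
  i=11: run of 'E' x 8 -> '8E'
  i=19: run of 'C' x 9 -> '9C'
  i=28: run of 'D' x 9 -> '9D'

RLE = 3C5E3C8E9C9D


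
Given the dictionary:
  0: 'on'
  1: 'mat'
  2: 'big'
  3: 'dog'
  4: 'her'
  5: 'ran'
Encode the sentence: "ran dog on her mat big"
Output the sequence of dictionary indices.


Look up each word in the dictionary:
  'ran' -> 5
  'dog' -> 3
  'on' -> 0
  'her' -> 4
  'mat' -> 1
  'big' -> 2

Encoded: [5, 3, 0, 4, 1, 2]


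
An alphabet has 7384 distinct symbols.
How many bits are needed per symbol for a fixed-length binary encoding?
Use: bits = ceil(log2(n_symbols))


log2(7384) = 12.8502
Bracket: 2^12 = 4096 < 7384 <= 2^13 = 8192
So ceil(log2(7384)) = 13

bits = ceil(log2(7384)) = ceil(12.8502) = 13 bits


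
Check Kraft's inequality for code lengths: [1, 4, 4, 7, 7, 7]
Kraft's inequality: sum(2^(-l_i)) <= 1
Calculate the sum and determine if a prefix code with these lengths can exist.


Sum = 2^(-1) + 2^(-4) + 2^(-4) + 2^(-7) + 2^(-7) + 2^(-7)
    = 0.5 + 0.0625 + 0.0625 + 0.0078125 + 0.0078125 + 0.0078125
    = 83/128 = 0.6484375
Since 0.6484375 <= 1, Kraft's inequality IS satisfied.
A prefix code with these lengths CAN exist.

Kraft sum = 0.6484375. Satisfied.


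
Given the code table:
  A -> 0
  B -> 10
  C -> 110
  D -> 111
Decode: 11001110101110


Decoding:
110 -> C
0 -> A
111 -> D
0 -> A
10 -> B
111 -> D
0 -> A


Result: CADABDA


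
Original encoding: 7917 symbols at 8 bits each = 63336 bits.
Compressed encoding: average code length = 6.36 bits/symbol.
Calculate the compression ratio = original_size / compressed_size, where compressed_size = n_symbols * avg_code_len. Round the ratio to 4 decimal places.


original_size = n_symbols * orig_bits = 7917 * 8 = 63336 bits
compressed_size = n_symbols * avg_code_len = 7917 * 6.36 = 50352.12 bits
ratio = original_size / compressed_size = 63336 / 50352.12 = 1.2579

Compression ratio = 1.2579


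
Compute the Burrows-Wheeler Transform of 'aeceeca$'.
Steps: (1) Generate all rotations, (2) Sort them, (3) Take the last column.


Rotations (sorted):
  0: $aeceeca -> last char: a
  1: a$aeceec -> last char: c
  2: aeceeca$ -> last char: $
  3: ca$aecee -> last char: e
  4: ceeca$ae -> last char: e
  5: eca$aece -> last char: e
  6: eceeca$a -> last char: a
  7: eeca$aec -> last char: c


BWT = ac$eeeac


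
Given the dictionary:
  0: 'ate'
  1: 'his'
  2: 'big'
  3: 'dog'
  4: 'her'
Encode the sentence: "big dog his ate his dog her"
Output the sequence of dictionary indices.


Look up each word in the dictionary:
  'big' -> 2
  'dog' -> 3
  'his' -> 1
  'ate' -> 0
  'his' -> 1
  'dog' -> 3
  'her' -> 4

Encoded: [2, 3, 1, 0, 1, 3, 4]


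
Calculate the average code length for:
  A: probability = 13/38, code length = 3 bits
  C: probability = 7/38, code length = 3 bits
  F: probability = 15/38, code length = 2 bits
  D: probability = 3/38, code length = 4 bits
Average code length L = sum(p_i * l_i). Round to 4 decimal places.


Weighted contributions p_i * l_i:
  A: (13/38) * 3 = 39/38
  C: (7/38) * 3 = 21/38
  F: (15/38) * 2 = 30/38
  D: (3/38) * 4 = 12/38
Sum = (39 + 21 + 30 + 12)/38 = 102/38

L = 102/38 = 2.6842 bits/symbol


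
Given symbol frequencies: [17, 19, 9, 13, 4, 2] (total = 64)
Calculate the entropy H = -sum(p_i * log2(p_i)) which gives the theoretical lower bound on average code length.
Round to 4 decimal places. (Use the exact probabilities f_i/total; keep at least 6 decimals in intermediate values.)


Per-symbol terms -p_i * log2(p_i) with p_i = f_i/64:
  p = 17/64 = 0.265625: log2(p) = -1.912537, -p*log2(p) = 0.508018
  p = 19/64 = 0.296875: log2(p) = -1.752072, -p*log2(p) = 0.520147
  p = 9/64 = 0.140625: log2(p) = -2.830075, -p*log2(p) = 0.397979
  p = 13/64 = 0.203125: log2(p) = -2.299560, -p*log2(p) = 0.467098
  p = 4/64 = 0.062500: log2(p) = -4.000000, -p*log2(p) = 0.250000
  p = 2/64 = 0.031250: log2(p) = -5.000000, -p*log2(p) = 0.156250
H = 0.508018 + 0.520147 + 0.397979 + 0.467098 + 0.250000 + 0.156250 = 2.299492

H = 2.2995 bits/symbol


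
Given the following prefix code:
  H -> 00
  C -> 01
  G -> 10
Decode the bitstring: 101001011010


Decoding step by step:
Bits 10 -> G
Bits 10 -> G
Bits 01 -> C
Bits 01 -> C
Bits 10 -> G
Bits 10 -> G


Decoded message: GGCCGG


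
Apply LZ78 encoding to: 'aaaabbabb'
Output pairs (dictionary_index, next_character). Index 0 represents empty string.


LZ78 encoding steps:
Dictionary: {0: ''}
Step 1: w='' (idx 0), next='a' -> output (0, 'a'), add 'a' as idx 1
Step 2: w='a' (idx 1), next='a' -> output (1, 'a'), add 'aa' as idx 2
Step 3: w='a' (idx 1), next='b' -> output (1, 'b'), add 'ab' as idx 3
Step 4: w='' (idx 0), next='b' -> output (0, 'b'), add 'b' as idx 4
Step 5: w='ab' (idx 3), next='b' -> output (3, 'b'), add 'abb' as idx 5


Encoded: [(0, 'a'), (1, 'a'), (1, 'b'), (0, 'b'), (3, 'b')]


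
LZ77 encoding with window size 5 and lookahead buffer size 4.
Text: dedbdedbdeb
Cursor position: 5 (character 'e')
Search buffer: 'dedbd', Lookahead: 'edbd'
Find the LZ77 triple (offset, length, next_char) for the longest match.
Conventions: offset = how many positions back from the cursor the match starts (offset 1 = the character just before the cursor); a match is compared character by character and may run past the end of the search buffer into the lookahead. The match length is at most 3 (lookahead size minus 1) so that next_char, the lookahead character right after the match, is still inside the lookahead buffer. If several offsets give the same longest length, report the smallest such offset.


Try each offset into the search buffer:
  offset=1 (pos 4, char 'd'): match length 0
  offset=2 (pos 3, char 'b'): match length 0
  offset=3 (pos 2, char 'd'): match length 0
  offset=4 (pos 1, char 'e'): match length 3
  offset=5 (pos 0, char 'd'): match length 0
Longest match has length 3 at offset 4.
next_char = character at position 5 + 3 = 8 -> 'd'

Best match: offset=4, length=3 (matching 'edb' starting at position 1)
LZ77 triple: (4, 3, 'd')


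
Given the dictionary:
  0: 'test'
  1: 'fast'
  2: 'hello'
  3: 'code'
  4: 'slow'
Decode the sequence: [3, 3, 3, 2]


Look up each index in the dictionary:
  3 -> 'code'
  3 -> 'code'
  3 -> 'code'
  2 -> 'hello'

Decoded: "code code code hello"


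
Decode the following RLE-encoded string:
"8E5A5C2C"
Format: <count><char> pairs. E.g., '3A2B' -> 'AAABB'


Expanding each <count><char> pair:
  8E -> 'EEEEEEEE'
  5A -> 'AAAAA'
  5C -> 'CCCCC'
  2C -> 'CC'

Decoded = EEEEEEEEAAAAACCCCCCC


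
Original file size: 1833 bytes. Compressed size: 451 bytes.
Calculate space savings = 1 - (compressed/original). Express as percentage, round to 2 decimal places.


ratio = compressed/original = 451/1833 = 0.246045
savings = 1 - ratio = 1 - 0.246045 = 0.753955
as a percentage: 0.753955 * 100 = 75.4%

Space savings = 1 - 451/1833 = 75.4%


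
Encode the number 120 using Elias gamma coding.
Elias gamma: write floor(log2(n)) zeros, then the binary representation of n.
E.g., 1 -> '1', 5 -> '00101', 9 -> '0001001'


num_bits = floor(log2(120)) + 1 = 7
leading_zeros = num_bits - 1 = 6
binary(120) = 1111000

Elias gamma(120) = '000000' + '1111000' = 0000001111000 (13 bits)


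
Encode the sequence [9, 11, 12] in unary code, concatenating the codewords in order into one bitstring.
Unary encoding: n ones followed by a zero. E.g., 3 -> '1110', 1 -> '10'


Encode each number as n ones followed by a terminating 0:
  9 -> 1111111110 (10 bits)
  11 -> 111111111110 (12 bits)
  12 -> 1111111111110 (13 bits)
Total length = 10 + 12 + 13 = 35 bits.

Unary([9, 11, 12]) = 11111111101111111111101111111111110 (35 bits)


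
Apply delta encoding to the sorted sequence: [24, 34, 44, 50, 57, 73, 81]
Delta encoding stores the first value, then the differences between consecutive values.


First value: 24
Deltas:
  34 - 24 = 10
  44 - 34 = 10
  50 - 44 = 6
  57 - 50 = 7
  73 - 57 = 16
  81 - 73 = 8


Delta encoded: [24, 10, 10, 6, 7, 16, 8]


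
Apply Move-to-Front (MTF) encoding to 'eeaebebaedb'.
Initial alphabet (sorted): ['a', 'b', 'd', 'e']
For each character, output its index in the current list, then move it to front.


MTF encoding:
'e': index 3 in ['a', 'b', 'd', 'e'] -> ['e', 'a', 'b', 'd']
'e': index 0 in ['e', 'a', 'b', 'd'] -> ['e', 'a', 'b', 'd']
'a': index 1 in ['e', 'a', 'b', 'd'] -> ['a', 'e', 'b', 'd']
'e': index 1 in ['a', 'e', 'b', 'd'] -> ['e', 'a', 'b', 'd']
'b': index 2 in ['e', 'a', 'b', 'd'] -> ['b', 'e', 'a', 'd']
'e': index 1 in ['b', 'e', 'a', 'd'] -> ['e', 'b', 'a', 'd']
'b': index 1 in ['e', 'b', 'a', 'd'] -> ['b', 'e', 'a', 'd']
'a': index 2 in ['b', 'e', 'a', 'd'] -> ['a', 'b', 'e', 'd']
'e': index 2 in ['a', 'b', 'e', 'd'] -> ['e', 'a', 'b', 'd']
'd': index 3 in ['e', 'a', 'b', 'd'] -> ['d', 'e', 'a', 'b']
'b': index 3 in ['d', 'e', 'a', 'b'] -> ['b', 'd', 'e', 'a']


Output: [3, 0, 1, 1, 2, 1, 1, 2, 2, 3, 3]


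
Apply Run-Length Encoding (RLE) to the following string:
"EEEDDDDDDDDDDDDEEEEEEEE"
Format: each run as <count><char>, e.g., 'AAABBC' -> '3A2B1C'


Scanning runs left to right:
  i=0: run of 'E' x 3 -> '3E'
  i=3: run of 'D' x 12 -> '12D'
  i=15: run of 'E' x 8 -> '8E'

RLE = 3E12D8E


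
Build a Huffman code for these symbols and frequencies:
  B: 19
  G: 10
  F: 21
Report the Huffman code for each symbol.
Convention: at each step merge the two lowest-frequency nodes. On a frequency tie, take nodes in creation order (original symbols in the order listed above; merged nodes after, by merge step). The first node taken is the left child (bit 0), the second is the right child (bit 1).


Huffman tree construction:
Step 1: Merge G(10) + B(19) = 29
Step 2: Merge F(21) + (G+B)(29) = 50
Read each symbol's code off the tree from the root (left child = 0, right child = 1).

Codes:
  B: 11 (length 2)
  G: 10 (length 2)
  F: 0 (length 1)
Average code length: 79/50 = 1.5800 bits/symbol


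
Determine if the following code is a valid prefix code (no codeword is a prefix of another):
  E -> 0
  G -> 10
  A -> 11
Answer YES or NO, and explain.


Checking each pair (does one codeword prefix another?):
  E='0' vs G='10': no prefix
  E='0' vs A='11': no prefix
  G='10' vs E='0': no prefix
  G='10' vs A='11': no prefix
  A='11' vs E='0': no prefix
  A='11' vs G='10': no prefix
No violation found over all pairs.

YES -- this is a valid prefix code. No codeword is a prefix of any other codeword.


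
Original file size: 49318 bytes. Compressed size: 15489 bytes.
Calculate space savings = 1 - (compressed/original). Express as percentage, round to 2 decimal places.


ratio = compressed/original = 15489/49318 = 0.314064
savings = 1 - ratio = 1 - 0.314064 = 0.685936
as a percentage: 0.685936 * 100 = 68.59%

Space savings = 1 - 15489/49318 = 68.59%


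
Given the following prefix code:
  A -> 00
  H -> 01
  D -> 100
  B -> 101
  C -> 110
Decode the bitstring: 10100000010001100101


Decoding step by step:
Bits 101 -> B
Bits 00 -> A
Bits 00 -> A
Bits 00 -> A
Bits 100 -> D
Bits 01 -> H
Bits 100 -> D
Bits 101 -> B


Decoded message: BAAADHDB


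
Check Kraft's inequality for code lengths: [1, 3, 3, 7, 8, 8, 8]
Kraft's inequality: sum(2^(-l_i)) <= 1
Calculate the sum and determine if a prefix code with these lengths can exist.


Sum = 2^(-1) + 2^(-3) + 2^(-3) + 2^(-7) + 2^(-8) + 2^(-8) + 2^(-8)
    = 0.5 + 0.125 + 0.125 + 0.0078125 + 0.00390625 + 0.00390625 + 0.00390625
    = 197/256 = 0.76953125
Since 0.76953125 <= 1, Kraft's inequality IS satisfied.
A prefix code with these lengths CAN exist.

Kraft sum = 0.76953125. Satisfied.


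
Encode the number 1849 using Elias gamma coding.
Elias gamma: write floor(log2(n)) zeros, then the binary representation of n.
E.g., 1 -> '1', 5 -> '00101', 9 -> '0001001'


num_bits = floor(log2(1849)) + 1 = 11
leading_zeros = num_bits - 1 = 10
binary(1849) = 11100111001

Elias gamma(1849) = '0000000000' + '11100111001' = 000000000011100111001 (21 bits)


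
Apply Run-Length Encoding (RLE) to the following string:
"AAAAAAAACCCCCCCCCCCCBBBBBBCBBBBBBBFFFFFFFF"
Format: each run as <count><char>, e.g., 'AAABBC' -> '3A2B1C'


Scanning runs left to right:
  i=0: run of 'A' x 8 -> '8A'
  i=8: run of 'C' x 12 -> '12C'
  i=20: run of 'B' x 6 -> '6B'
  i=26: run of 'C' x 1 -> '1C'
  i=27: run of 'B' x 7 -> '7B'
  i=34: run of 'F' x 8 -> '8F'

RLE = 8A12C6B1C7B8F


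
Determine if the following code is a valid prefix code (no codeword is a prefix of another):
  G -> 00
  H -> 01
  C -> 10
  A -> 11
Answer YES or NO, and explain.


Checking each pair (does one codeword prefix another?):
  G='00' vs H='01': no prefix
  G='00' vs C='10': no prefix
  G='00' vs A='11': no prefix
  H='01' vs G='00': no prefix
  H='01' vs C='10': no prefix
  H='01' vs A='11': no prefix
  C='10' vs G='00': no prefix
  C='10' vs H='01': no prefix
  C='10' vs A='11': no prefix
  A='11' vs G='00': no prefix
  A='11' vs H='01': no prefix
  A='11' vs C='10': no prefix
No violation found over all pairs.

YES -- this is a valid prefix code. No codeword is a prefix of any other codeword.


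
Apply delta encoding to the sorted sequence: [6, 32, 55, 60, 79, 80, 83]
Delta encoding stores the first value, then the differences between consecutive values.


First value: 6
Deltas:
  32 - 6 = 26
  55 - 32 = 23
  60 - 55 = 5
  79 - 60 = 19
  80 - 79 = 1
  83 - 80 = 3


Delta encoded: [6, 26, 23, 5, 19, 1, 3]


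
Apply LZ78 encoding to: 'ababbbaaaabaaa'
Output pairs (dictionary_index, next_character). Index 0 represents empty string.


LZ78 encoding steps:
Dictionary: {0: ''}
Step 1: w='' (idx 0), next='a' -> output (0, 'a'), add 'a' as idx 1
Step 2: w='' (idx 0), next='b' -> output (0, 'b'), add 'b' as idx 2
Step 3: w='a' (idx 1), next='b' -> output (1, 'b'), add 'ab' as idx 3
Step 4: w='b' (idx 2), next='b' -> output (2, 'b'), add 'bb' as idx 4
Step 5: w='a' (idx 1), next='a' -> output (1, 'a'), add 'aa' as idx 5
Step 6: w='aa' (idx 5), next='b' -> output (5, 'b'), add 'aab' as idx 6
Step 7: w='aa' (idx 5), next='a' -> output (5, 'a'), add 'aaa' as idx 7


Encoded: [(0, 'a'), (0, 'b'), (1, 'b'), (2, 'b'), (1, 'a'), (5, 'b'), (5, 'a')]


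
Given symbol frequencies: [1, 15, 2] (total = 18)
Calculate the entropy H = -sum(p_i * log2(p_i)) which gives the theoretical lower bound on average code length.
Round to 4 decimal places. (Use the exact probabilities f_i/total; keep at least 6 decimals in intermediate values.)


Per-symbol terms -p_i * log2(p_i) with p_i = f_i/18:
  p = 1/18 = 0.055556: log2(p) = -4.169925, -p*log2(p) = 0.231663
  p = 15/18 = 0.833333: log2(p) = -0.263034, -p*log2(p) = 0.219195
  p = 2/18 = 0.111111: log2(p) = -3.169925, -p*log2(p) = 0.352214
H = 0.231663 + 0.219195 + 0.352214 = 0.803072

H = 0.8031 bits/symbol


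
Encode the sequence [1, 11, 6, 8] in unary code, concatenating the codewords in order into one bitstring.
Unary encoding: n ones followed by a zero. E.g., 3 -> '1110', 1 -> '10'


Encode each number as n ones followed by a terminating 0:
  1 -> 10 (2 bits)
  11 -> 111111111110 (12 bits)
  6 -> 1111110 (7 bits)
  8 -> 111111110 (9 bits)
Total length = 2 + 12 + 7 + 9 = 30 bits.

Unary([1, 11, 6, 8]) = 101111111111101111110111111110 (30 bits)


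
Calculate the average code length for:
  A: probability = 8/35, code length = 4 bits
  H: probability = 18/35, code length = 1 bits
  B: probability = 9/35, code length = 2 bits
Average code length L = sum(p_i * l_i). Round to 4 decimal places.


Weighted contributions p_i * l_i:
  A: (8/35) * 4 = 32/35
  H: (18/35) * 1 = 18/35
  B: (9/35) * 2 = 18/35
Sum = (32 + 18 + 18)/35 = 68/35

L = 68/35 = 1.9429 bits/symbol


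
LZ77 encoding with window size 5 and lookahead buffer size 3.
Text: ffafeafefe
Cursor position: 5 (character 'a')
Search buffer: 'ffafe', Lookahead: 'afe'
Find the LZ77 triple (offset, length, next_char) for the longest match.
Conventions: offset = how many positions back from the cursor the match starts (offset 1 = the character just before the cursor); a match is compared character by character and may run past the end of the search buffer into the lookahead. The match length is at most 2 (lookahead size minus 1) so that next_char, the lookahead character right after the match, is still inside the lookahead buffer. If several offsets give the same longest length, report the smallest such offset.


Try each offset into the search buffer:
  offset=1 (pos 4, char 'e'): match length 0
  offset=2 (pos 3, char 'f'): match length 0
  offset=3 (pos 2, char 'a'): match length 2
  offset=4 (pos 1, char 'f'): match length 0
  offset=5 (pos 0, char 'f'): match length 0
Longest match has length 2 at offset 3.
next_char = character at position 5 + 2 = 7 -> 'e'

Best match: offset=3, length=2 (matching 'af' starting at position 2)
LZ77 triple: (3, 2, 'e')


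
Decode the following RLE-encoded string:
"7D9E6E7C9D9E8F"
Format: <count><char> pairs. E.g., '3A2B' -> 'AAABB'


Expanding each <count><char> pair:
  7D -> 'DDDDDDD'
  9E -> 'EEEEEEEEE'
  6E -> 'EEEEEE'
  7C -> 'CCCCCCC'
  9D -> 'DDDDDDDDD'
  9E -> 'EEEEEEEEE'
  8F -> 'FFFFFFFF'

Decoded = DDDDDDDEEEEEEEEEEEEEEECCCCCCCDDDDDDDDDEEEEEEEEEFFFFFFFF


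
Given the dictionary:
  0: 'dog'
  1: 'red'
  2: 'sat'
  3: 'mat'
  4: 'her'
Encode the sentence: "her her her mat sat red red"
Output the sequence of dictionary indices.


Look up each word in the dictionary:
  'her' -> 4
  'her' -> 4
  'her' -> 4
  'mat' -> 3
  'sat' -> 2
  'red' -> 1
  'red' -> 1

Encoded: [4, 4, 4, 3, 2, 1, 1]


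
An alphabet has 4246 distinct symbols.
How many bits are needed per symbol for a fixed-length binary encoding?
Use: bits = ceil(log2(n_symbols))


log2(4246) = 12.0519
Bracket: 2^12 = 4096 < 4246 <= 2^13 = 8192
So ceil(log2(4246)) = 13

bits = ceil(log2(4246)) = ceil(12.0519) = 13 bits


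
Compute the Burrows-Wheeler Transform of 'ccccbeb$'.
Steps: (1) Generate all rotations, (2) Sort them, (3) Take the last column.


Rotations (sorted):
  0: $ccccbeb -> last char: b
  1: b$ccccbe -> last char: e
  2: beb$cccc -> last char: c
  3: cbeb$ccc -> last char: c
  4: ccbeb$cc -> last char: c
  5: cccbeb$c -> last char: c
  6: ccccbeb$ -> last char: $
  7: eb$ccccb -> last char: b


BWT = becccc$b


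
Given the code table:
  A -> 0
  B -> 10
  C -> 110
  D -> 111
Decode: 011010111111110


Decoding:
0 -> A
110 -> C
10 -> B
111 -> D
111 -> D
110 -> C


Result: ACBDDC


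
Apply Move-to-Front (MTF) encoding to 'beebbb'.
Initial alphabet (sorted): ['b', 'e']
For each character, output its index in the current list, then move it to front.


MTF encoding:
'b': index 0 in ['b', 'e'] -> ['b', 'e']
'e': index 1 in ['b', 'e'] -> ['e', 'b']
'e': index 0 in ['e', 'b'] -> ['e', 'b']
'b': index 1 in ['e', 'b'] -> ['b', 'e']
'b': index 0 in ['b', 'e'] -> ['b', 'e']
'b': index 0 in ['b', 'e'] -> ['b', 'e']


Output: [0, 1, 0, 1, 0, 0]
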